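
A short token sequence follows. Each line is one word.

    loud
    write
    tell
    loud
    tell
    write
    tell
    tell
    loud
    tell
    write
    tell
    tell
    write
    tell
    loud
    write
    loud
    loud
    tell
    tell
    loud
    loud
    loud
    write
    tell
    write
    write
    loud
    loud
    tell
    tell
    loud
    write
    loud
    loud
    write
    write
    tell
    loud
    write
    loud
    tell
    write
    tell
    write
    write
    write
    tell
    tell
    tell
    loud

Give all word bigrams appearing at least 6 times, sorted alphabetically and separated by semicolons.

loud write; tell loud; tell tell; tell write; write tell

Bigram counts meeting the condition (at least 6 times):
  loud write: 6
  tell loud: 7
  tell tell: 6
  tell write: 6
  write tell: 8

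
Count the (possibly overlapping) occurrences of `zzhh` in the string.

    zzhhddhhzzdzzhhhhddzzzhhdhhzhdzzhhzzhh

Sliding a length-4 window over the 38 characters (35 positions):
  position 1–4: zzhh
  position 12–15: zzhh
  position 21–24: zzhh
  position 31–34: zzhh
  position 35–38: zzhh

5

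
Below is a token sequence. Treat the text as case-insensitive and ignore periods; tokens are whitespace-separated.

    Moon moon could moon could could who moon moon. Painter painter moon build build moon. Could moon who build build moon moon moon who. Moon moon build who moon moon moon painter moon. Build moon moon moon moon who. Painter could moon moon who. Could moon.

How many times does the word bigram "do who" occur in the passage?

0

Scanning the 45 overlapping bigram windows for "do who":
  (none found)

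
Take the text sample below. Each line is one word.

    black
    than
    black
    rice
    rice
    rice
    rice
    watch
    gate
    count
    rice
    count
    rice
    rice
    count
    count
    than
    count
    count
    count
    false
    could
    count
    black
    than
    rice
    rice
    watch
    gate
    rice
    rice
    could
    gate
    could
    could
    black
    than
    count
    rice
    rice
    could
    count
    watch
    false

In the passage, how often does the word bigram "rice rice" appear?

Scanning the 43 overlapping bigram windows for "rice rice":
  position 4–5: rice rice
  position 5–6: rice rice
  position 6–7: rice rice
  position 13–14: rice rice
  position 26–27: rice rice
  position 30–31: rice rice
  position 39–40: rice rice

7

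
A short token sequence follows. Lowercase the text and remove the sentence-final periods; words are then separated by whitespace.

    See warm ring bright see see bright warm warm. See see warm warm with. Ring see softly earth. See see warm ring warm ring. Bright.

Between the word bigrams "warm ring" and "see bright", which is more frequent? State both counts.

"warm ring" (3 vs 1)

"warm ring": 3 occurrences
"see bright": 1 occurrence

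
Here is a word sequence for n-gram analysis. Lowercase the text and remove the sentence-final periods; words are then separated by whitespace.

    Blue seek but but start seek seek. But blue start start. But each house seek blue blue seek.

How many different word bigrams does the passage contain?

18 tokens → 17 bigram windows in total.
Repeated bigrams (each contributes count−1 duplicates):
  blue seek: 2
  seek but: 2
2 duplicate windows → 17 − 2 = 15 distinct.

15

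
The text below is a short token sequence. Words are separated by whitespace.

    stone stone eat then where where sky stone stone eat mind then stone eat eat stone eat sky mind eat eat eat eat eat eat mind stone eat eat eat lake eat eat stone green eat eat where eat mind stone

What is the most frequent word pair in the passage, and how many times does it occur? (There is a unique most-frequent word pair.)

"eat eat", 10 times

Bigram frequencies (highest first):
  eat eat: 10
  stone eat: 5
  eat mind: 3
  stone stone: 2
  eat stone: 2
  mind stone: 2
  … (16 more, each ≤ 1)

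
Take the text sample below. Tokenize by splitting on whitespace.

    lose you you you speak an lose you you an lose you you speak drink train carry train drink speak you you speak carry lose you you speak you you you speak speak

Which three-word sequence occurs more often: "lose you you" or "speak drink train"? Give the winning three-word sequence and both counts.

"lose you you" (4 vs 1)

"lose you you": 4 occurrences
"speak drink train": 1 occurrence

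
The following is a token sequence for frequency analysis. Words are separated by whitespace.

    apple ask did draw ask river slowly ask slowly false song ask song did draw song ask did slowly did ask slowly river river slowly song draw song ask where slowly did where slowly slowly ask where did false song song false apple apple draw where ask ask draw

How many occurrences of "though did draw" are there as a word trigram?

Scanning the 47 overlapping trigram windows for "though did draw":
  (none found)

0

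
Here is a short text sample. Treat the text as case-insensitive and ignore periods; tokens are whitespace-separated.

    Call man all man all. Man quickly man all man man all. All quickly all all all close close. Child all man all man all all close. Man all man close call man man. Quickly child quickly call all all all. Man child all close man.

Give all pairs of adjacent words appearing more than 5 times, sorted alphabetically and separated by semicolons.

all all; all man; man all

Bigram counts meeting the condition (more than 5 times):
  all all: 6
  all man: 7
  man all: 7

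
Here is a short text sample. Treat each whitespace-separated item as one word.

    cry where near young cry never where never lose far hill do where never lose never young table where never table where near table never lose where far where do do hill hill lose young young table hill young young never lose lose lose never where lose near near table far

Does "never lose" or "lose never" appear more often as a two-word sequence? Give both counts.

"never lose" (4 vs 2)

"never lose": 4 occurrences
"lose never": 2 occurrences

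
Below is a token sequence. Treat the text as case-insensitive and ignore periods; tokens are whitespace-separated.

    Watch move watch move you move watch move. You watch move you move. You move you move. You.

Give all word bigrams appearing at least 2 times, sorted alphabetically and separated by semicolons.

move watch; move you; watch move; you move

Bigram counts meeting the condition (at least 2 times):
  move watch: 2
  move you: 6
  watch move: 4
  you move: 4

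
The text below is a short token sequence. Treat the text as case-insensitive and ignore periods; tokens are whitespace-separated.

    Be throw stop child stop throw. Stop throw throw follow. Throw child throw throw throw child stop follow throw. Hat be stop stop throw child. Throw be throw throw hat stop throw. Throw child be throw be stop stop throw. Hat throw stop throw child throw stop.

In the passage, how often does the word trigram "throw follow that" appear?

Scanning the 45 overlapping trigram windows for "throw follow that":
  (none found)

0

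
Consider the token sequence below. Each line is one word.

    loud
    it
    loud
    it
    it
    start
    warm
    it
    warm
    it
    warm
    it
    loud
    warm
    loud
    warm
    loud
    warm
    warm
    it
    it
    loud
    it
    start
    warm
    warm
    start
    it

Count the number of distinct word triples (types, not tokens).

28 tokens → 26 trigram windows in total.
Repeated trigrams (each contributes count−1 duplicates):
  it loud it: 2
  it start warm: 2
  it warm it: 2
  loud warm loud: 2
  warm it warm: 2
  warm loud warm: 2
6 duplicate windows → 26 − 6 = 20 distinct.

20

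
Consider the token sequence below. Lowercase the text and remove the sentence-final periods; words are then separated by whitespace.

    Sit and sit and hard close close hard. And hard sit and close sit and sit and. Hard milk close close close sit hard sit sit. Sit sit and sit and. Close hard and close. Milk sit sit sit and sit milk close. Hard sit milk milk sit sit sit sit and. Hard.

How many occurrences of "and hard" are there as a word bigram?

4

Scanning the 52 overlapping bigram windows for "and hard":
  position 4–5: and hard
  position 9–10: and hard
  position 17–18: and hard
  position 52–53: and hard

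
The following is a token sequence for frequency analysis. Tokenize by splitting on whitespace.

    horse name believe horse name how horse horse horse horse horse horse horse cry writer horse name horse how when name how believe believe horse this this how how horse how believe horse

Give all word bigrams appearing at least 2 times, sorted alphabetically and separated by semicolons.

Bigram counts meeting the condition (at least 2 times):
  believe horse: 3
  horse horse: 6
  horse how: 2
  horse name: 3
  how believe: 2
  how horse: 2
  name how: 2

believe horse; horse horse; horse how; horse name; how believe; how horse; name how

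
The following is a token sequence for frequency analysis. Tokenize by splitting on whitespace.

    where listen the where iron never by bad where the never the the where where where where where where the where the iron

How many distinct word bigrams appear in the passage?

14

23 tokens → 22 bigram windows in total.
Repeated bigrams (each contributes count−1 duplicates):
  where where: 5
  the where: 3
  where the: 3
8 duplicate windows → 22 − 8 = 14 distinct.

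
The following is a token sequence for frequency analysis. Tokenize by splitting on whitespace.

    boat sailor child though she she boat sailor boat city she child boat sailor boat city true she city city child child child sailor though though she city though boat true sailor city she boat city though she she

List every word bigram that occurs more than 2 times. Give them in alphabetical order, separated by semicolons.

boat city; boat sailor; though she

Bigram counts meeting the condition (more than 2 times):
  boat city: 3
  boat sailor: 3
  though she: 3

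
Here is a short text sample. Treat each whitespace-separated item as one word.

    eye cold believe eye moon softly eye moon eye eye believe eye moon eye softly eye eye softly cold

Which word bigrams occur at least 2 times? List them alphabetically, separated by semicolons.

Bigram counts meeting the condition (at least 2 times):
  believe eye: 2
  eye eye: 2
  eye moon: 3
  eye softly: 2
  moon eye: 2
  softly eye: 2

believe eye; eye eye; eye moon; eye softly; moon eye; softly eye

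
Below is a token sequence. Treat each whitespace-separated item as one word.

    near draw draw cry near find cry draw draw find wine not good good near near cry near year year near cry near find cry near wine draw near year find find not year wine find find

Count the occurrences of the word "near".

9

Scanning the 37 tokens for "near":
  position 1: near
  position 5: near
  position 15: near
  position 16: near
  position 18: near
  position 21: near
  position 23: near
  position 26: near
  position 29: near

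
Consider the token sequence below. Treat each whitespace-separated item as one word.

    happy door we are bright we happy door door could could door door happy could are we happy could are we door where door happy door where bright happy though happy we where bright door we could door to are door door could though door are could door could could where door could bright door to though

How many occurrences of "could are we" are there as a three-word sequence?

2

Scanning the 55 overlapping trigram windows for "could are we":
  position 15–17: could are we
  position 19–21: could are we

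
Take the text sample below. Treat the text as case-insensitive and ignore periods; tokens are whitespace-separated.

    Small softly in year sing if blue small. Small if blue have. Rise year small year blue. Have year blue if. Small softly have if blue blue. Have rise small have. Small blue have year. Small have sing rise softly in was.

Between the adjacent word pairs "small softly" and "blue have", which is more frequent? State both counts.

"small softly": 2 occurrences
"blue have": 4 occurrences

"blue have" (4 vs 2)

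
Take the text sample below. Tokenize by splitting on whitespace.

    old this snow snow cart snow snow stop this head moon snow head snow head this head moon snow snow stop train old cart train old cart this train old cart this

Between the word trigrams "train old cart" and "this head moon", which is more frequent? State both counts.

"train old cart": 3 occurrences
"this head moon": 2 occurrences

"train old cart" (3 vs 2)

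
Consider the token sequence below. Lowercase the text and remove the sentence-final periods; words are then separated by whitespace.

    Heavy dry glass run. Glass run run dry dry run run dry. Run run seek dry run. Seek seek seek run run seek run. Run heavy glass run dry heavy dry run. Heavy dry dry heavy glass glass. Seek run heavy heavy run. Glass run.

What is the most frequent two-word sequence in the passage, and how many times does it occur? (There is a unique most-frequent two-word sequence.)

"run run", 5 times

Bigram frequencies (highest first):
  run run: 5
  glass run: 4
  dry run: 4
  heavy dry: 3
  run dry: 3
  run seek: 3
  … (13 more, each ≤ 3)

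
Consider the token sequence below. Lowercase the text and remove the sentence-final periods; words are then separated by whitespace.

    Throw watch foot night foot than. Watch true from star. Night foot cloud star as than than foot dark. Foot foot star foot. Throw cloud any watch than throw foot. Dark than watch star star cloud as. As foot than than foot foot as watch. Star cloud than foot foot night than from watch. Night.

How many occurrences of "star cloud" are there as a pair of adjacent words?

Scanning the 54 overlapping bigram windows for "star cloud":
  position 35–36: star cloud
  position 46–47: star cloud

2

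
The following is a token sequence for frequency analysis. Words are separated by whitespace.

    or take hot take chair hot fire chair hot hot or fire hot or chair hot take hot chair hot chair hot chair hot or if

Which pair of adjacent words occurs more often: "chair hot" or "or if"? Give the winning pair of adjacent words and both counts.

"chair hot": 6 occurrences
"or if": 1 occurrence

"chair hot" (6 vs 1)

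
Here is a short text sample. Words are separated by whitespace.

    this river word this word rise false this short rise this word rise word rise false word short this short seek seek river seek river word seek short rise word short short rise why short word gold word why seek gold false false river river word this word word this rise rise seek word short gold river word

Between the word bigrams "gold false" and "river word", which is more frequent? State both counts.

"gold false": 1 occurrence
"river word": 4 occurrences

"river word" (4 vs 1)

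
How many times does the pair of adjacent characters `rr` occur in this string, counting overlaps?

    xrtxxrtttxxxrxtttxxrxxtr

0

Sliding a length-2 window over the 24 characters (23 positions):
  (no match at any position)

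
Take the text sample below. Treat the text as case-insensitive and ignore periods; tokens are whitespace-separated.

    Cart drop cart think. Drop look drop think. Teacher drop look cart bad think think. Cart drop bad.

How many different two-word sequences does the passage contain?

15

18 tokens → 17 bigram windows in total.
Repeated bigrams (each contributes count−1 duplicates):
  cart drop: 2
  drop look: 2
2 duplicate windows → 17 − 2 = 15 distinct.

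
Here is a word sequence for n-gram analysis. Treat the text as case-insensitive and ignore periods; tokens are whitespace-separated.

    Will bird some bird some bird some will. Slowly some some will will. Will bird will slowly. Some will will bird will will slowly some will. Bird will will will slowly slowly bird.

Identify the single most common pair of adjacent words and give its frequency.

"will will", 6 times

Bigram frequencies (highest first):
  will will: 6
  will bird: 4
  some will: 4
  will slowly: 4
  bird some: 3
  slowly some: 3
  … (5 more, each ≤ 3)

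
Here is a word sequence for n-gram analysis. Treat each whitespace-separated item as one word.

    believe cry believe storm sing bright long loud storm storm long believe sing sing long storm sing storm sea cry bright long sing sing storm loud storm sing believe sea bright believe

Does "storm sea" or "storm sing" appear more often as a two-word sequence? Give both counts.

"storm sea": 1 occurrence
"storm sing": 3 occurrences

"storm sing" (3 vs 1)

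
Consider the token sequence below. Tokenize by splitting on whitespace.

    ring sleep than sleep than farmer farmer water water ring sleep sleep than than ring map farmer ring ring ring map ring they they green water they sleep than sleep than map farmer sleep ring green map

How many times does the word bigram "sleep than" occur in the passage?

5

Scanning the 36 overlapping bigram windows for "sleep than":
  position 2–3: sleep than
  position 4–5: sleep than
  position 12–13: sleep than
  position 28–29: sleep than
  position 30–31: sleep than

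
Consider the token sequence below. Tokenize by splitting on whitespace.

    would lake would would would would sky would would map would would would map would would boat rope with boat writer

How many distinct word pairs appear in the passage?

12

21 tokens → 20 bigram windows in total.
Repeated bigrams (each contributes count−1 duplicates):
  would would: 7
  map would: 2
  would map: 2
8 duplicate windows → 20 − 8 = 12 distinct.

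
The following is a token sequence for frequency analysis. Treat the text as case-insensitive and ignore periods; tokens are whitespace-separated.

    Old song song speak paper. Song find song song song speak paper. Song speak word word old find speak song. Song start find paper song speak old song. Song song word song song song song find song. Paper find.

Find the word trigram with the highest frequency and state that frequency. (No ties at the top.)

"song song song", 4 times

Trigram frequencies (highest first):
  song song song: 4
  old song song: 2
  song song speak: 2
  song speak paper: 2
  speak paper song: 2
  song find song: 2
  … (22 more, each ≤ 2)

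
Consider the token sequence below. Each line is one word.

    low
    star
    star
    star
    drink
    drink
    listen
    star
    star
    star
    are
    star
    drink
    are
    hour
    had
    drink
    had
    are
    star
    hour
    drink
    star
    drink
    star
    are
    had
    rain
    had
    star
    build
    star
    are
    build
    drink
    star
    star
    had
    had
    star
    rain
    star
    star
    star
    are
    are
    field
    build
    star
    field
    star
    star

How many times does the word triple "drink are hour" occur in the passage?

1

Scanning the 50 overlapping trigram windows for "drink are hour":
  position 13–15: drink are hour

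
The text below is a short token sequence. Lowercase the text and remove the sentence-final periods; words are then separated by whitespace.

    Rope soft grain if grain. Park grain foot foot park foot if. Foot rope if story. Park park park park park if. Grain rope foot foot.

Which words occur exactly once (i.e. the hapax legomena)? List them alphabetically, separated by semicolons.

Unigram counts meeting the condition (exactly once (i.e. the hapax legomena)):
  soft: 1
  story: 1

soft; story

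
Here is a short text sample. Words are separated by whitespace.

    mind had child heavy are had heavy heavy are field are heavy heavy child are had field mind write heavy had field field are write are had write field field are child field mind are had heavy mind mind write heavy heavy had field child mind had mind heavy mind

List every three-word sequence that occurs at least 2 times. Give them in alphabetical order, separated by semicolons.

are had heavy; field field are; heavy had field; mind write heavy

Trigram counts meeting the condition (at least 2 times):
  are had heavy: 2
  field field are: 2
  heavy had field: 2
  mind write heavy: 2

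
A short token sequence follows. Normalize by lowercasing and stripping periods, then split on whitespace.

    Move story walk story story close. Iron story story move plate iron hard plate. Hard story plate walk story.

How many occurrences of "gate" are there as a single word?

0

Scanning the 19 tokens for "gate":
  (none found)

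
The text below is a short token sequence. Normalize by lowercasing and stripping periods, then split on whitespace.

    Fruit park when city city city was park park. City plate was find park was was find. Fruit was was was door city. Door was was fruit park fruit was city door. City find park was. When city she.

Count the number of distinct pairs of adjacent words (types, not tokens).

26

39 tokens → 38 bigram windows in total.
Repeated bigrams (each contributes count−1 duplicates):
  was was: 4
  city city: 2
  city door: 2
  door city: 2
  find park: 2
  fruit park: 2
  fruit was: 2
  park was: 2
  … (2 more repeated)
12 duplicate windows → 38 − 12 = 26 distinct.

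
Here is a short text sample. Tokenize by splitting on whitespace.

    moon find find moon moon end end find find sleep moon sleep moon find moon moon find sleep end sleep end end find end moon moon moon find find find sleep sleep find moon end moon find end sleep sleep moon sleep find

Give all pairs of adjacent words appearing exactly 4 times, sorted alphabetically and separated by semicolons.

Bigram counts meeting the condition (exactly 4 times):
  find find: 4
  moon moon: 4

find find; moon moon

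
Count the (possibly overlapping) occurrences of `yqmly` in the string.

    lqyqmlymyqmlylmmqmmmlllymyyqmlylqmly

Sliding a length-5 window over the 36 characters (32 positions):
  position 3–7: yqmly
  position 9–13: yqmly
  position 27–31: yqmly

3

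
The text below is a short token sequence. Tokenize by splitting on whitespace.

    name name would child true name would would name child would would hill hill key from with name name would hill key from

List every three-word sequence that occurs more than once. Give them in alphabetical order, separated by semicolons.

hill key from; name name would

Trigram counts meeting the condition (more than once):
  hill key from: 2
  name name would: 2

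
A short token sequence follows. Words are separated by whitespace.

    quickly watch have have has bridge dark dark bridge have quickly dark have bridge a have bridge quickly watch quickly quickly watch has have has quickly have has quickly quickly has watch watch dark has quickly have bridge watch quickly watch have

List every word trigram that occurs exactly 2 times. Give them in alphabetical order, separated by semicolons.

has quickly have; have has quickly; quickly watch have

Trigram counts meeting the condition (exactly 2 times):
  has quickly have: 2
  have has quickly: 2
  quickly watch have: 2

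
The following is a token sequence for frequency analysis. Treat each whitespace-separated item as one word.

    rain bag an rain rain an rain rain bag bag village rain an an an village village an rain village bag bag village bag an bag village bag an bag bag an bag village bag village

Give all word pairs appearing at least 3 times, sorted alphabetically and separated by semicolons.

an bag; an rain; bag an; bag bag; bag village; village bag

Bigram counts meeting the condition (at least 3 times):
  an bag: 3
  an rain: 3
  bag an: 4
  bag bag: 3
  bag village: 5
  village bag: 4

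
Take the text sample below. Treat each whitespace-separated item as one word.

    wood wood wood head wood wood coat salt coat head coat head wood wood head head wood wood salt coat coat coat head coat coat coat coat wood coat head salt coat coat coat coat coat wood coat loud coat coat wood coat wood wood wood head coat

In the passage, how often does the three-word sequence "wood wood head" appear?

Scanning the 46 overlapping trigram windows for "wood wood head":
  position 2–4: wood wood head
  position 13–15: wood wood head
  position 45–47: wood wood head

3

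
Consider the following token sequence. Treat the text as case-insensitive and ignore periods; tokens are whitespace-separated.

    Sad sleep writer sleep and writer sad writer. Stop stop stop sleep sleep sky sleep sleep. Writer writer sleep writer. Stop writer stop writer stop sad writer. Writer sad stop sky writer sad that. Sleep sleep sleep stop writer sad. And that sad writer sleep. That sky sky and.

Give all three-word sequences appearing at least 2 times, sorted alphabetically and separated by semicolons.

Trigram counts meeting the condition (at least 2 times):
  stop writer stop: 2
  writer stop writer: 2

stop writer stop; writer stop writer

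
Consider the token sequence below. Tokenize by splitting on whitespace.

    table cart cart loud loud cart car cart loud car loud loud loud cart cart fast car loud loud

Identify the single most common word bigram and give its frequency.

"loud loud", 4 times

Bigram frequencies (highest first):
  loud loud: 4
  cart cart: 2
  cart loud: 2
  loud cart: 2
  car loud: 2
  table cart: 1
  … (5 more, each ≤ 1)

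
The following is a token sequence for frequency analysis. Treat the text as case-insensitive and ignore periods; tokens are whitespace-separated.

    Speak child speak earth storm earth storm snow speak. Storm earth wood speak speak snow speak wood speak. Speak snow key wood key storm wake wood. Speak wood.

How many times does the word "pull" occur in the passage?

Scanning the 28 tokens for "pull":
  (none found)

0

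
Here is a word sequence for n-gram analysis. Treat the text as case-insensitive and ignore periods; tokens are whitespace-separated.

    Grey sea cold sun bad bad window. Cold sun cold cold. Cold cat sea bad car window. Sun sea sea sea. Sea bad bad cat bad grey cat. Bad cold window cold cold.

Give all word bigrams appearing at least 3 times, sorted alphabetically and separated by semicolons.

Bigram counts meeting the condition (at least 3 times):
  cold cold: 3
  sea sea: 3

cold cold; sea sea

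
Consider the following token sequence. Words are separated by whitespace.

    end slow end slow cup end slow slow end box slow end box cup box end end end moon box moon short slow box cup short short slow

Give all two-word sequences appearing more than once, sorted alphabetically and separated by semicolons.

Bigram counts meeting the condition (more than once):
  box cup: 2
  end box: 2
  end end: 2
  end slow: 3
  short slow: 2
  slow end: 3

box cup; end box; end end; end slow; short slow; slow end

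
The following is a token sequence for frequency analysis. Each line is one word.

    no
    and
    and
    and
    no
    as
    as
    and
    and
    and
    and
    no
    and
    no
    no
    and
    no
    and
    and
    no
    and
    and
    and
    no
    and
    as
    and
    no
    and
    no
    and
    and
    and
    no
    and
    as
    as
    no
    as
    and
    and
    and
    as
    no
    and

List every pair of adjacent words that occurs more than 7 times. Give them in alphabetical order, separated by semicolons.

and and; and no; no and

Bigram counts meeting the condition (more than 7 times):
  and and: 12
  and no: 9
  no and: 10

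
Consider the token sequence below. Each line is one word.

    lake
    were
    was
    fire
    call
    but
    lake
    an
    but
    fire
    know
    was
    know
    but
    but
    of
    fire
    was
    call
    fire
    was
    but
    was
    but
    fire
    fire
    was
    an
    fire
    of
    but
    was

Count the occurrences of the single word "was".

7

Scanning the 32 tokens for "was":
  position 3: was
  position 12: was
  position 18: was
  position 21: was
  position 23: was
  position 27: was
  position 32: was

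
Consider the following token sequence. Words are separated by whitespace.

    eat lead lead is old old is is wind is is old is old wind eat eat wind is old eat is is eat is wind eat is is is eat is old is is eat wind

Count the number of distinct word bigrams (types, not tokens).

37 tokens → 36 bigram windows in total.
Repeated bigrams (each contributes count−1 duplicates):
  is is: 6
  is old: 5
  eat is: 4
  is eat: 3
  old is: 3
  eat wind: 2
  is wind: 2
  wind eat: 2
  … (1 more repeated)
20 duplicate windows → 36 − 20 = 16 distinct.

16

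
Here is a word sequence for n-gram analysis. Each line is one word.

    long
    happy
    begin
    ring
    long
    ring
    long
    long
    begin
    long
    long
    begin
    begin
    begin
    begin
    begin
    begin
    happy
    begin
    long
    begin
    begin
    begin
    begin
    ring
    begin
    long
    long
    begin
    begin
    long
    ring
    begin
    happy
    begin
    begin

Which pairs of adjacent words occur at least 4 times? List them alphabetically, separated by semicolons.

begin begin; begin long; long begin

Bigram counts meeting the condition (at least 4 times):
  begin begin: 10
  begin long: 4
  long begin: 4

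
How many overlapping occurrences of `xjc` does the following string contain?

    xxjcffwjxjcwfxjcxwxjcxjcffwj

5

Sliding a length-3 window over the 28 characters (26 positions):
  position 2–4: xjc
  position 9–11: xjc
  position 14–16: xjc
  position 19–21: xjc
  position 22–24: xjc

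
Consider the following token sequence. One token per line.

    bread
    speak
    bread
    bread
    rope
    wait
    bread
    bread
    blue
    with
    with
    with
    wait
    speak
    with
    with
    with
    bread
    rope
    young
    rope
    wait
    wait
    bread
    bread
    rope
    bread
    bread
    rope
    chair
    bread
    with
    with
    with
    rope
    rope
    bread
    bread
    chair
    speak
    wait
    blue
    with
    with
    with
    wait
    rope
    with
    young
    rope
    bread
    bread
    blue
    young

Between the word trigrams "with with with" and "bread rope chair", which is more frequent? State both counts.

"with with with": 4 occurrences
"bread rope chair": 1 occurrence

"with with with" (4 vs 1)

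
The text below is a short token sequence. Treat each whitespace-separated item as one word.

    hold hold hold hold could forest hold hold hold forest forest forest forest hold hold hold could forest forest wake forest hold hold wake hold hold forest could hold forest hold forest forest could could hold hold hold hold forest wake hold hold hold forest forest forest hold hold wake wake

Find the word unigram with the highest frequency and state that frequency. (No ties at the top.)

Unigram frequencies (highest first):
  hold: 25
  forest: 16
  could: 5
  wake: 5

"hold", 25 times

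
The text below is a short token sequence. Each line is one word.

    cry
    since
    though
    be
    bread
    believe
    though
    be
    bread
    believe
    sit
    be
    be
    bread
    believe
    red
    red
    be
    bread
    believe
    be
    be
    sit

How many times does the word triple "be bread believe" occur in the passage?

Scanning the 21 overlapping trigram windows for "be bread believe":
  position 4–6: be bread believe
  position 8–10: be bread believe
  position 13–15: be bread believe
  position 18–20: be bread believe

4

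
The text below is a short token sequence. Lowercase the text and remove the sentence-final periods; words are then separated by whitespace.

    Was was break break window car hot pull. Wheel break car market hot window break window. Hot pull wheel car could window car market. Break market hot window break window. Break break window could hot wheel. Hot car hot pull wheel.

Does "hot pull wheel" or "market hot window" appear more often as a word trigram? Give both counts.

"hot pull wheel" (3 vs 2)

"hot pull wheel": 3 occurrences
"market hot window": 2 occurrences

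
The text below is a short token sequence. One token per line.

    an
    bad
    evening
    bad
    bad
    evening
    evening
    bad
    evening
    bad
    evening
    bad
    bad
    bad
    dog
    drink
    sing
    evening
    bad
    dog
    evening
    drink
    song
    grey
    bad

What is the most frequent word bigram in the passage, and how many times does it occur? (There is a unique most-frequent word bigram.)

Bigram frequencies (highest first):
  evening bad: 5
  bad evening: 4
  bad bad: 3
  bad dog: 2
  an bad: 1
  evening evening: 1
  … (8 more, each ≤ 1)

"evening bad", 5 times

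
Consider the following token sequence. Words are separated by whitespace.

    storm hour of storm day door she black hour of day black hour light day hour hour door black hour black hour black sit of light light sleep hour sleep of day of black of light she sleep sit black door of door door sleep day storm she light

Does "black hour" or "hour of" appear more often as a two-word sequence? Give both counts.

"black hour" (4 vs 2)

"black hour": 4 occurrences
"hour of": 2 occurrences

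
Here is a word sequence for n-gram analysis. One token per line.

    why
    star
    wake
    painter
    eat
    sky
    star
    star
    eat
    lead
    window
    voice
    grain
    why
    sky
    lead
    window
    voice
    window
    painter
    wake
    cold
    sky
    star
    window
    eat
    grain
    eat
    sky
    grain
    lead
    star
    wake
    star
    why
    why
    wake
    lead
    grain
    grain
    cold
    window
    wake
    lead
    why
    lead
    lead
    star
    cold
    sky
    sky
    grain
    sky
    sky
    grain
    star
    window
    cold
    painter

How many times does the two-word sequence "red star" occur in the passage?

Scanning the 58 overlapping bigram windows for "red star":
  (none found)

0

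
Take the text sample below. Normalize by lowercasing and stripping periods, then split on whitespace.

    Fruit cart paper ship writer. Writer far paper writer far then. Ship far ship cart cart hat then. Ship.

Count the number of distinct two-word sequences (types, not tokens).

16

19 tokens → 18 bigram windows in total.
Repeated bigrams (each contributes count−1 duplicates):
  then ship: 2
  writer far: 2
2 duplicate windows → 18 − 2 = 16 distinct.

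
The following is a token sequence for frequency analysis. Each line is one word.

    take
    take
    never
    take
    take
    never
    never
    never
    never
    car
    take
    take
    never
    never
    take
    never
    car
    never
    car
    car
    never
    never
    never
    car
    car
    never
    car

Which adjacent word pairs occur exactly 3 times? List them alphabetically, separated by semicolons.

Bigram counts meeting the condition (exactly 3 times):
  car never: 3
  take take: 3

car never; take take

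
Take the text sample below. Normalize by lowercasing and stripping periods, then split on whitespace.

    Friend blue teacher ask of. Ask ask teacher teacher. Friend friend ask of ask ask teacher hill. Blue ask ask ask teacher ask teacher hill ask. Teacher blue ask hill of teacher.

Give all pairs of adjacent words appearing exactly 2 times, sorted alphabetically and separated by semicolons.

ask of; blue ask; of ask; teacher ask; teacher hill

Bigram counts meeting the condition (exactly 2 times):
  ask of: 2
  blue ask: 2
  of ask: 2
  teacher ask: 2
  teacher hill: 2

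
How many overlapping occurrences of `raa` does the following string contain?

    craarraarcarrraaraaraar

5

Sliding a length-3 window over the 23 characters (21 positions):
  position 2–4: raa
  position 6–8: raa
  position 14–16: raa
  position 17–19: raa
  position 20–22: raa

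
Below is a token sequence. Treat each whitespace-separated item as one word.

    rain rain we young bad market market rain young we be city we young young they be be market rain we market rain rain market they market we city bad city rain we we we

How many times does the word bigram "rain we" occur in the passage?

3

Scanning the 34 overlapping bigram windows for "rain we":
  position 2–3: rain we
  position 20–21: rain we
  position 32–33: rain we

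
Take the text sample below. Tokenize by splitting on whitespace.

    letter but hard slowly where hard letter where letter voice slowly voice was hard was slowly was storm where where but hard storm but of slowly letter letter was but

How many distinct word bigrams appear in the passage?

30 tokens → 29 bigram windows in total.
Repeated bigrams (each contributes count−1 duplicates):
  but hard: 2
1 duplicate windows → 29 − 1 = 28 distinct.

28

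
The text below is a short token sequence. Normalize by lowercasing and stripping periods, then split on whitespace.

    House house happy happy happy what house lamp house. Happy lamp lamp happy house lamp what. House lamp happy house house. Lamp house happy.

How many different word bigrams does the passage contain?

12

24 tokens → 23 bigram windows in total.
Repeated bigrams (each contributes count−1 duplicates):
  house lamp: 4
  house happy: 3
  happy happy: 2
  happy house: 2
  house house: 2
  lamp happy: 2
  lamp house: 2
  what house: 2
11 duplicate windows → 23 − 11 = 12 distinct.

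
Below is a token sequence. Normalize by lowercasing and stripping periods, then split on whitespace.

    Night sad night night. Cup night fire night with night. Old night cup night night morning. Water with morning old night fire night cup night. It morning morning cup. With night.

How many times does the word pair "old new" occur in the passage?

0

Scanning the 30 overlapping bigram windows for "old new":
  (none found)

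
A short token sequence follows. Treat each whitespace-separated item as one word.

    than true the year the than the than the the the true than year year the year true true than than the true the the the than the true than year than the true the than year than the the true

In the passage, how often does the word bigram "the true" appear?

5

Scanning the 40 overlapping bigram windows for "the true":
  position 11–12: the true
  position 22–23: the true
  position 28–29: the true
  position 33–34: the true
  position 40–41: the true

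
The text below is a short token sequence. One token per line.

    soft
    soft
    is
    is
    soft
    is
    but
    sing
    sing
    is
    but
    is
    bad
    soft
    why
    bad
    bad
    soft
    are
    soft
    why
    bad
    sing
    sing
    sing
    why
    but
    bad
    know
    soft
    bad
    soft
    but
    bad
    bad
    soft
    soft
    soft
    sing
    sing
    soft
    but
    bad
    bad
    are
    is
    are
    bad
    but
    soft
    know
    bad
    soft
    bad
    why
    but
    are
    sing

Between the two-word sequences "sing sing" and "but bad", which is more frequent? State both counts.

"sing sing" (4 vs 3)

"sing sing": 4 occurrences
"but bad": 3 occurrences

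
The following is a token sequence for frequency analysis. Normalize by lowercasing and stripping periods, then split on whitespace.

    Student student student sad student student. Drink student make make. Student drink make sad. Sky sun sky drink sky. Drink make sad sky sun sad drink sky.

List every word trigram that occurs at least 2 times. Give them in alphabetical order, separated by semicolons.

Trigram counts meeting the condition (at least 2 times):
  drink make sad: 2
  make sad sky: 2
  sad sky sun: 2

drink make sad; make sad sky; sad sky sun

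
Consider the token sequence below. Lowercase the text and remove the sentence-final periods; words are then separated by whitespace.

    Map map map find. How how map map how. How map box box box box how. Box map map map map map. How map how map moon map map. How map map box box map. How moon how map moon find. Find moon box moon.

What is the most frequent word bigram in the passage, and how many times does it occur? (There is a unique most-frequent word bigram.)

Bigram frequencies (highest first):
  map map: 9
  how map: 6
  map how: 5
  box box: 4
  how how: 2
  map box: 2
  … (14 more, each ≤ 2)

"map map", 9 times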